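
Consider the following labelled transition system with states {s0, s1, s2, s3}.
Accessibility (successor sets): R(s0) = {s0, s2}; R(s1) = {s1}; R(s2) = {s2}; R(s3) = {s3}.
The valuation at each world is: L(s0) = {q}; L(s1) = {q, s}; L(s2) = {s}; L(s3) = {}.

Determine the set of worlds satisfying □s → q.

s0, s1, s3

Recall that □ψ holds at a world iff ψ holds at every accessible world, and ◇ψ holds iff ψ holds at some accessible world.
Let φ = □s → q. Evaluate φ at each world:
  s0 (successors {s0, s2}): φ is true.
  s1 (successors {s1}): φ is true.
  s2 (successors {s2}): φ is false.
  s3 (successors {s3}): φ is true.
For instance, at s2:
  At s2: □s is true, q is false, so □s → q is false.
    At s2: □s requires s at every successor {s2}.
      At s2: s is true.
    So □s is true at s2.
Satisfying worlds: {s0, s1, s3}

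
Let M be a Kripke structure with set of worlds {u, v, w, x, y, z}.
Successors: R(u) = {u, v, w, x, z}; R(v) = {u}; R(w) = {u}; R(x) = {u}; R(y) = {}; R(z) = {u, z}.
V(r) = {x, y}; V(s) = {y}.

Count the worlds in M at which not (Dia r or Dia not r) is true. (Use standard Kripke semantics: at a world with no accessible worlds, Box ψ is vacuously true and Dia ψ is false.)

Let φ = not (Dia r or Dia not r). Evaluate φ at each world:
  u (successors {u, v, w, x, z}): φ is false.
  v (successors {u}): φ is false.
  w (successors {u}): φ is false.
  x (successors {u}): φ is false.
  y (successors ∅): φ is true.
  z (successors {u, z}): φ is false.
For instance, at x:
  At x: Dia r or Dia not r is true, so not (Dia r or Dia not r) is false.
    At x: Dia r is false, Dia not r is true, so Dia r or Dia not r is true.
      At x: Dia r requires r at some successor in {u}.
        At u: r is false.
      So Dia r is false at x.
      At x: Dia not r requires not r at some successor in {u}.
        not r holds at u, so Dia not r is true at x.
Satisfying worlds: {y}

1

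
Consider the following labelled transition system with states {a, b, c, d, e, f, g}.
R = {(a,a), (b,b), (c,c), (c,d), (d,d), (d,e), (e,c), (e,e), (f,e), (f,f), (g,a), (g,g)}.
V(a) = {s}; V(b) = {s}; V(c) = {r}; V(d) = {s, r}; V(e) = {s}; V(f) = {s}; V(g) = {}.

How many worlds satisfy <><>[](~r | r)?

Let φ = <><>[](~r | r). Evaluate φ at each world:
  a (successors {a}): φ is true.
  b (successors {b}): φ is true.
  c (successors {c, d}): φ is true.
  d (successors {d, e}): φ is true.
  e (successors {c, e}): φ is true.
  f (successors {e, f}): φ is true.
  g (successors {a, g}): φ is true.
For instance, at c:
  At c: <><>[](~r | r) requires <>[](~r | r) at some successor in {c, d}.
    <>[](~r | r) holds at c, so <><>[](~r | r) is true at c.
      At c: <>[](~r | r) requires [](~r | r) at some successor in {c, d}.
        [](~r | r) holds at c, so <>[](~r | r) is true at c.
Satisfying worlds: {a, b, c, d, e, f, g}

7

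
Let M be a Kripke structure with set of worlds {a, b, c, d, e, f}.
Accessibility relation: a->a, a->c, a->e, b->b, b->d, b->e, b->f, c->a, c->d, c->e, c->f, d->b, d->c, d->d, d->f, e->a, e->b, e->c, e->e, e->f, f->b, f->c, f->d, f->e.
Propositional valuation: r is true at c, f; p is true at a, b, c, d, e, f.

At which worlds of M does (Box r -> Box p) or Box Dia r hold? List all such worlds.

Recall that Box ψ holds at a world iff ψ holds at every accessible world, and Dia ψ holds iff ψ holds at some accessible world.
Let φ = (Box r -> Box p) or Box Dia r. Evaluate φ at each world:
  a (successors {a, c, e}): φ is true.
  b (successors {b, d, e, f}): φ is true.
  c (successors {a, d, e, f}): φ is true.
  d (successors {b, c, d, f}): φ is true.
  e (successors {a, b, c, e, f}): φ is true.
  f (successors {b, c, d, e}): φ is true.
For instance, at d:
  At d: Box r -> Box p is true, Box Dia r is true, so (Box r -> Box p) or Box Dia r is true.
    At d: Box r is false, Box p is true, so Box r -> Box p is true.
      At d: Box r requires r at every successor {b, c, d, f}.
        r fails at b, so Box r is false at d.
      At d: Box p requires p at every successor {b, c, d, f}.
        At b: p is true.
        At c: p is true.
        At d: p is true.
        At f: p is true.
      So Box p is true at d.
    At d: Box Dia r requires Dia r at every successor {b, c, d, f}.
      At b: Dia r is true.
      At c: Dia r is true.
      At d: Dia r is true.
      At f: Dia r is true.
    So Box Dia r is true at d.
Satisfying worlds: {a, b, c, d, e, f}

a, b, c, d, e, f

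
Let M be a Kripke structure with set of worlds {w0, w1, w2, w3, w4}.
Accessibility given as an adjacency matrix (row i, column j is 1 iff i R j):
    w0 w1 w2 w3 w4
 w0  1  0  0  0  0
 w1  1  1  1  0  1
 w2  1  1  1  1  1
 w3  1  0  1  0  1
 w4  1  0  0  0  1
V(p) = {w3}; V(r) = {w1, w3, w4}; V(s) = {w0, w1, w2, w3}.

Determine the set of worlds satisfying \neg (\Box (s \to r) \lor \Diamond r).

Let φ = \neg (\Box (s \to r) \lor \Diamond r). Evaluate φ at each world:
  w0 (successors {w0}): φ is true.
  w1 (successors {w0, w1, w2, w4}): φ is false.
  w2 (successors {w0, w1, w2, w3, w4}): φ is false.
  w3 (successors {w0, w2, w4}): φ is false.
  w4 (successors {w0, w4}): φ is false.
For instance, at w3:
  At w3: \Box (s \to r) \lor \Diamond r is true, so \neg (\Box (s \to r) \lor \Diamond r) is false.
    At w3: \Box (s \to r) is false, \Diamond r is true, so \Box (s \to r) \lor \Diamond r is true.
      At w3: \Box (s \to r) requires s \to r at every successor {w0, w2, w4}.
        s \to r fails at w0, so \Box (s \to r) is false at w3.
      At w3: \Diamond r requires r at some successor in {w0, w2, w4}.
        r holds at w4, so \Diamond r is true at w3.
Satisfying worlds: {w0}

w0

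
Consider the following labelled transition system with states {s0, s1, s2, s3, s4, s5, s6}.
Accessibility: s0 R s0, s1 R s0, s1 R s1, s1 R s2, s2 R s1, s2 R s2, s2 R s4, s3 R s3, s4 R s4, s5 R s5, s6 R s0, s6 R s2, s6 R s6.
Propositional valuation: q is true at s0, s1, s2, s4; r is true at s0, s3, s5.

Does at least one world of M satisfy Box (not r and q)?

Yes

Recall that Box ψ holds at a world iff ψ holds at every accessible world, and Dia ψ holds iff ψ holds at some accessible world.
Let φ = Box (not r and q). Evaluate φ at each world:
  s0 (successors {s0}): φ is false.
  s1 (successors {s0, s1, s2}): φ is false.
  s2 (successors {s1, s2, s4}): φ is true.
  s3 (successors {s3}): φ is false.
  s4 (successors {s4}): φ is true.
  s5 (successors {s5}): φ is false.
  s6 (successors {s0, s2, s6}): φ is false.
Detail at s2 (witness):
  At s2: Box (not r and q) requires not r and q at every successor {s1, s2, s4}.
    At s1: not r and q is true.
    At s2: not r and q is true.
    At s4: not r and q is true.
  So Box (not r and q) is true at s2.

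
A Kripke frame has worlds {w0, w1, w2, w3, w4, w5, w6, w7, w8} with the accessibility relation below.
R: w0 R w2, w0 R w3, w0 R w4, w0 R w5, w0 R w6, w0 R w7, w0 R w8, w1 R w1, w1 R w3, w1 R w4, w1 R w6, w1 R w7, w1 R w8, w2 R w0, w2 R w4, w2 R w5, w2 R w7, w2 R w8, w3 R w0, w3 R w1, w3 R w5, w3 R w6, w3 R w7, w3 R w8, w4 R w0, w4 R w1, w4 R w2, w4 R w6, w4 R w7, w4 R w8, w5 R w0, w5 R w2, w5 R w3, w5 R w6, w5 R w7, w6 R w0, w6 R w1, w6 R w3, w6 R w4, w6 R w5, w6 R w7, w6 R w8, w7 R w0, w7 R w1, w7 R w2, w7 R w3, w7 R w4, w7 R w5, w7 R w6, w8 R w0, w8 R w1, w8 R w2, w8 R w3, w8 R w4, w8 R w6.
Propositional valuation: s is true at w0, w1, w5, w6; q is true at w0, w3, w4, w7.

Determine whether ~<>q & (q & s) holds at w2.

At w2: ~<>q is false, q & s is false, so ~<>q & (q & s) is false.
  At w2: <>q is true, so ~<>q is false.
    At w2: <>q requires q at some successor in {w0, w4, w5, w7, w8}.
      q holds at w0, so <>q is true at w2.

No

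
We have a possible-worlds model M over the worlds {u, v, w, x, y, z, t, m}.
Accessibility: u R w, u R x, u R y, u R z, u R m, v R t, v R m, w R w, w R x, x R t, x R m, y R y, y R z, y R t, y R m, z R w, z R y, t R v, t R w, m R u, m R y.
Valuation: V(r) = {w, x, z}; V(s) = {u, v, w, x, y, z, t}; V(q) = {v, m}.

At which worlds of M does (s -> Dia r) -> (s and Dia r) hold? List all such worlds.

Let φ = (s -> Dia r) -> (s and Dia r). Evaluate φ at each world:
  u (successors {w, x, y, z, m}): φ is true.
  v (successors {t, m}): φ is true.
  w (successors {w, x}): φ is true.
  x (successors {t, m}): φ is true.
  y (successors {y, z, t, m}): φ is true.
  z (successors {w, y}): φ is true.
  t (successors {v, w}): φ is true.
  m (successors {u, y}): φ is false.
For instance, at z:
  At z: s -> Dia r is true, s and Dia r is true, so (s -> Dia r) -> (s and Dia r) is true.
    At z: s is true, Dia r is true, so s -> Dia r is true.
      At z: Dia r requires r at some successor in {w, y}.
        r holds at w, so Dia r is true at z.
    At z: s is true, Dia r is true, so s and Dia r is true.
      At z: Dia r requires r at some successor in {w, y}.
        r holds at w, so Dia r is true at z.
Satisfying worlds: {u, v, w, x, y, z, t}

u, v, w, x, y, z, t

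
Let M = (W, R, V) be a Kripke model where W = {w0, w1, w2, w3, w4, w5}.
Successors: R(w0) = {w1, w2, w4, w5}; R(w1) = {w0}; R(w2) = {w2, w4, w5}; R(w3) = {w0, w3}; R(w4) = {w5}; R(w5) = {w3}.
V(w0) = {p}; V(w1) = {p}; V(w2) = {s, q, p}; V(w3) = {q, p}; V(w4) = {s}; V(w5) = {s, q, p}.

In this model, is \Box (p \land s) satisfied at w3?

At w3: \Box (p \land s) requires p \land s at every successor {w0, w3}.
  p \land s fails at w0, so \Box (p \land s) is false at w3.

No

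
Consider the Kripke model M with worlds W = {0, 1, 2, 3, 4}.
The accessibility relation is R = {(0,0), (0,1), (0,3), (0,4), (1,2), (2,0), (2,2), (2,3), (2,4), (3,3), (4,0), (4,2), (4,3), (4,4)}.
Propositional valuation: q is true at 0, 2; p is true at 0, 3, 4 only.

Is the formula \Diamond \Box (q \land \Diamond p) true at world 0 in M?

At 0: \Diamond \Box (q \land \Diamond p) requires \Box (q \land \Diamond p) at some successor in {0, 1, 3, 4}.
  \Box (q \land \Diamond p) holds at 1, so \Diamond \Box (q \land \Diamond p) is true at 0.
    At 1: \Box (q \land \Diamond p) requires q \land \Diamond p at every successor {2}.
      At 2: q \land \Diamond p is true.
    So \Box (q \land \Diamond p) is true at 1.

Yes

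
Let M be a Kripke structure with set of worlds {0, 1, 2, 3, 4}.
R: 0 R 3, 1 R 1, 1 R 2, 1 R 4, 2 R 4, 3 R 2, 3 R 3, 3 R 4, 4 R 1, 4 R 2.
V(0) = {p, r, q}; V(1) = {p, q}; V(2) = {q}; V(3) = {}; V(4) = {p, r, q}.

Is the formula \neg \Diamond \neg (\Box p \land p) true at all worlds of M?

No

Let φ = \neg \Diamond \neg (\Box p \land p). Evaluate φ at each world:
  0 (successors {3}): φ is false.
  1 (successors {1, 2, 4}): φ is false.
  2 (successors {4}): φ is false.
  3 (successors {2, 3, 4}): φ is false.
  4 (successors {1, 2}): φ is false.
Detail at 0 (counterexample):
  At 0: \Diamond \neg (\Box p \land p) is true, so \neg \Diamond \neg (\Box p \land p) is false.
    At 0: \Diamond \neg (\Box p \land p) requires \neg (\Box p \land p) at some successor in {3}.
      \neg (\Box p \land p) holds at 3, so \Diamond \neg (\Box p \land p) is true at 0.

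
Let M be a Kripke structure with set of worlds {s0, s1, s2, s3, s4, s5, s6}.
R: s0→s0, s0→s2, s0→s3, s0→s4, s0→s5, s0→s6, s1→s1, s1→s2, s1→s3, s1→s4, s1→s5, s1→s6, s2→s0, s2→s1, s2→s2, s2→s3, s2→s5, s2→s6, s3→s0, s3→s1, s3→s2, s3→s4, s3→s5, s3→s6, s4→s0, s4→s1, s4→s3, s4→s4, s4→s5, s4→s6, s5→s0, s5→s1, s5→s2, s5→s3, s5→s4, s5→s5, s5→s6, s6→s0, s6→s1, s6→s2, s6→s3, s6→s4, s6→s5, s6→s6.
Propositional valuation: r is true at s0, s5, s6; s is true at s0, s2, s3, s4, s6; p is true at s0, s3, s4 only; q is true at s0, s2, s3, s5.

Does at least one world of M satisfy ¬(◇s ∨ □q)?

No

Let φ = ¬(◇s ∨ □q). Evaluate φ at each world:
  s0 (successors {s0, s2, s3, s4, s5, s6}): φ is false.
  s1 (successors {s1, s2, s3, s4, s5, s6}): φ is false.
  s2 (successors {s0, s1, s2, s3, s5, s6}): φ is false.
  s3 (successors {s0, s1, s2, s4, s5, s6}): φ is false.
  s4 (successors {s0, s1, s3, s4, s5, s6}): φ is false.
  s5 (successors {s0, s1, s2, s3, s4, s5, s6}): φ is false.
  s6 (successors {s0, s1, s2, s3, s4, s5, s6}): φ is false.
For instance, at s5:
  At s5: ◇s ∨ □q is true, so ¬(◇s ∨ □q) is false.
    At s5: ◇s is true, □q is false, so ◇s ∨ □q is true.
      At s5: ◇s requires s at some successor in {s0, s1, s2, s3, s4, s5, s6}.
        s holds at s0, so ◇s is true at s5.
      At s5: □q requires q at every successor {s0, s1, s2, s3, s4, s5, s6}.
        q fails at s1, so □q is false at s5.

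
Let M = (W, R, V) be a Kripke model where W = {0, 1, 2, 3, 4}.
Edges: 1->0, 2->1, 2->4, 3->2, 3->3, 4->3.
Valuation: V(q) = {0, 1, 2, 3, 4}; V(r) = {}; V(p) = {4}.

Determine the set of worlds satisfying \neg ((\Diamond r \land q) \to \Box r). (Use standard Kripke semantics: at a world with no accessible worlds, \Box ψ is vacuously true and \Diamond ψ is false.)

none

Recall that \Box ψ holds at a world iff ψ holds at every accessible world, and \Diamond ψ holds iff ψ holds at some accessible world.
Let φ = \neg ((\Diamond r \land q) \to \Box r). Evaluate φ at each world:
  0 (successors ∅): φ is false.
  1 (successors {0}): φ is false.
  2 (successors {1, 4}): φ is false.
  3 (successors {2, 3}): φ is false.
  4 (successors {3}): φ is false.
For instance, at 1:
  At 1: (\Diamond r \land q) \to \Box r is true, so \neg ((\Diamond r \land q) \to \Box r) is false.
    At 1: \Diamond r \land q is false, \Box r is false, so (\Diamond r \land q) \to \Box r is true.
      At 1: \Diamond r is false, q is true, so \Diamond r \land q is false.
      At 1: \Box r requires r at every successor {0}.
        r fails at 0, so \Box r is false at 1.
Satisfying worlds: none.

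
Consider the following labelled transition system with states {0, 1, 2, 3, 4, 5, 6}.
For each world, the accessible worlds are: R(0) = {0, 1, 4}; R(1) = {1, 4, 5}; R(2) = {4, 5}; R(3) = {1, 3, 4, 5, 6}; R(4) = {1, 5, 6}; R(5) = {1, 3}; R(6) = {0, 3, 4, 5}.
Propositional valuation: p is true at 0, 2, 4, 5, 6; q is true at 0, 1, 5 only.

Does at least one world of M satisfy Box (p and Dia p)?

Let φ = Box (p and Dia p). Evaluate φ at each world:
  0 (successors {0, 1, 4}): φ is false.
  1 (successors {1, 4, 5}): φ is false.
  2 (successors {4, 5}): φ is false.
  3 (successors {1, 3, 4, 5, 6}): φ is false.
  4 (successors {1, 5, 6}): φ is false.
  5 (successors {1, 3}): φ is false.
  6 (successors {0, 3, 4, 5}): φ is false.
For instance, at 3:
  At 3: Box (p and Dia p) requires p and Dia p at every successor {1, 3, 4, 5, 6}.
    p and Dia p fails at 1, so Box (p and Dia p) is false at 3.
      At 1: p is false, Dia p is true, so p and Dia p is false.

No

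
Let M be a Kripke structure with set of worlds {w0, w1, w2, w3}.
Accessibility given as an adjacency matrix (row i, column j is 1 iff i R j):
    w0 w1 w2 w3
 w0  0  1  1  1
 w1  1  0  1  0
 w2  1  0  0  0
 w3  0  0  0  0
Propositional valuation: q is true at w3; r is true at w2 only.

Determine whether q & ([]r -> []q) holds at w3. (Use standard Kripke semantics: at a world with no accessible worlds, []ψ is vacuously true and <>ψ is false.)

Yes

At w3: q is true, []r -> []q is true, so q & ([]r -> []q) is true.
  At w3: []r is true, []q is true, so []r -> []q is true.
    At w3: no accessible worlds, so []r holds vacuously.
    At w3: no accessible worlds, so []q holds vacuously.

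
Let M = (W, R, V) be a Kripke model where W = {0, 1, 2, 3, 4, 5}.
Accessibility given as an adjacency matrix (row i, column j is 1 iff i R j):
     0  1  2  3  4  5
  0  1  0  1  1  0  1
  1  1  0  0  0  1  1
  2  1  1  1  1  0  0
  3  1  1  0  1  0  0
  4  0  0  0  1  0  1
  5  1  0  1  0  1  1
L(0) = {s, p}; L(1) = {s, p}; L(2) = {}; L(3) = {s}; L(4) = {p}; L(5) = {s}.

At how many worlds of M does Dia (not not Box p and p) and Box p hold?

Let φ = Dia (not not Box p and p) and Box p. Evaluate φ at each world:
  0 (successors {0, 2, 3, 5}): φ is false.
  1 (successors {0, 4, 5}): φ is false.
  2 (successors {0, 1, 2, 3}): φ is false.
  3 (successors {0, 1, 3}): φ is false.
  4 (successors {3, 5}): φ is false.
  5 (successors {0, 2, 4, 5}): φ is false.
For instance, at 3:
  At 3: Dia (not not Box p and p) is false, Box p is false, so Dia (not not Box p and p) and Box p is false.
    At 3: Dia (not not Box p and p) requires not not Box p and p at some successor in {0, 1, 3}.
      At 0: not not Box p and p is false.
      At 1: not not Box p and p is false.
      At 3: not not Box p and p is false.
    So Dia (not not Box p and p) is false at 3.
    At 3: Box p requires p at every successor {0, 1, 3}.
      p fails at 3, so Box p is false at 3.
Satisfying worlds: none.

0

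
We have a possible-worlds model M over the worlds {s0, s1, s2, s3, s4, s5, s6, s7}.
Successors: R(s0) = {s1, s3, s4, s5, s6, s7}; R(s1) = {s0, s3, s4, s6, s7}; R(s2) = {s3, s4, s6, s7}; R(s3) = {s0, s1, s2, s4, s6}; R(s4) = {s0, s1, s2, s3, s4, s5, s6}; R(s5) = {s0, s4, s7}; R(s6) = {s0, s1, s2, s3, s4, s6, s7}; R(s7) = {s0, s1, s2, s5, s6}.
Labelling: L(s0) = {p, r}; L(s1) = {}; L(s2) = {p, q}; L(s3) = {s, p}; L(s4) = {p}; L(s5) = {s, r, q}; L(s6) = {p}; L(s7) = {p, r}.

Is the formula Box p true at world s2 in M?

Yes

At s2: Box p requires p at every successor {s3, s4, s6, s7}.
  At s3: p is true.
  At s4: p is true.
  At s6: p is true.
  At s7: p is true.
So Box p is true at s2.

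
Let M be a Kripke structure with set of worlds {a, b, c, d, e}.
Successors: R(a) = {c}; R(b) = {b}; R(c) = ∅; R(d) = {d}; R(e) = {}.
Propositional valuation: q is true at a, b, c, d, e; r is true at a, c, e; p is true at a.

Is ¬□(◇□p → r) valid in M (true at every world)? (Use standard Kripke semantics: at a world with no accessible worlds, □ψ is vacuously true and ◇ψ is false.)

No

Recall that □ψ holds at a world iff ψ holds at every accessible world, and ◇ψ holds iff ψ holds at some accessible world.
Let φ = ¬□(◇□p → r). Evaluate φ at each world:
  a (successors {c}): φ is false.
  b (successors {b}): φ is false.
  c (successors ∅): φ is false.
  d (successors {d}): φ is false.
  e (successors ∅): φ is false.
Detail at a (counterexample):
  At a: □(◇□p → r) is true, so ¬□(◇□p → r) is false.
    At a: □(◇□p → r) requires ◇□p → r at every successor {c}.
      At c: ◇□p → r is true.
    So □(◇□p → r) is true at a.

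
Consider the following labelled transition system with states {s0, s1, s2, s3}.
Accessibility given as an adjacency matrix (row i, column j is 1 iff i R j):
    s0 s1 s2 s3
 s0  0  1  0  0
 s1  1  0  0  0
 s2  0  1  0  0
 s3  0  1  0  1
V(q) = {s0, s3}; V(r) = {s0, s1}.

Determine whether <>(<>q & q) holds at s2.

Recall that <>ψ holds at a world iff ψ holds at some accessible world.
At s2: <>(<>q & q) requires <>q & q at some successor in {s1}.
  At s1: <>q & q is false.
So <>(<>q & q) is false at s2.

No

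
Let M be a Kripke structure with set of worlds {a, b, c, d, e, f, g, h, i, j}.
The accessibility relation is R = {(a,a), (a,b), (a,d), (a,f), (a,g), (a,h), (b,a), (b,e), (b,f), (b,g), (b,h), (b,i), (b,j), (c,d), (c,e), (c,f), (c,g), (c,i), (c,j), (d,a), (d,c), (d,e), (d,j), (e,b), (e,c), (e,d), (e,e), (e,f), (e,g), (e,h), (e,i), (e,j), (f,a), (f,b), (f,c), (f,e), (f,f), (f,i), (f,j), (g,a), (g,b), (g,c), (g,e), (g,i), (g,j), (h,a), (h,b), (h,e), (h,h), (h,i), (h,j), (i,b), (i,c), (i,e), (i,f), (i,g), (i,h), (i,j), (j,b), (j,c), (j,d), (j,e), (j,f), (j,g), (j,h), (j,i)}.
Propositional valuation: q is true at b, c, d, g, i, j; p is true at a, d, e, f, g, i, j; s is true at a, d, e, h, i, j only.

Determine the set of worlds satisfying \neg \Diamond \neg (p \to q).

Let φ = \neg \Diamond \neg (p \to q). Evaluate φ at each world:
  a (successors {a, b, d, f, g, h}): φ is false.
  b (successors {a, e, f, g, h, i, j}): φ is false.
  c (successors {d, e, f, g, i, j}): φ is false.
  d (successors {a, c, e, j}): φ is false.
  e (successors {b, c, d, e, f, g, h, i, j}): φ is false.
  f (successors {a, b, c, e, f, i, j}): φ is false.
  g (successors {a, b, c, e, i, j}): φ is false.
  h (successors {a, b, e, h, i, j}): φ is false.
  i (successors {b, c, e, f, g, h, j}): φ is false.
  j (successors {b, c, d, e, f, g, h, i}): φ is false.
For instance, at i:
  At i: \Diamond \neg (p \to q) is true, so \neg \Diamond \neg (p \to q) is false.
    At i: \Diamond \neg (p \to q) requires \neg (p \to q) at some successor in {b, c, e, f, g, h, j}.
      \neg (p \to q) holds at e, so \Diamond \neg (p \to q) is true at i.
Satisfying worlds: none.

none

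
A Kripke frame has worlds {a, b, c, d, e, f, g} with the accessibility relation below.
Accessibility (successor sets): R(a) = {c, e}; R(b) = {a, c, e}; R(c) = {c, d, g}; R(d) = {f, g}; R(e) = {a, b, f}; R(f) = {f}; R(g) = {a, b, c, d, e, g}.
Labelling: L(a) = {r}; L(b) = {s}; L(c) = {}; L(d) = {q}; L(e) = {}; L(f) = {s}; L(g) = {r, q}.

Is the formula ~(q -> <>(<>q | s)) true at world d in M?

No

At d: q -> <>(<>q | s) is true, so ~(q -> <>(<>q | s)) is false.
  At d: q is true, <>(<>q | s) is true, so q -> <>(<>q | s) is true.
    At d: <>(<>q | s) requires <>q | s at some successor in {f, g}.
      <>q | s holds at f, so <>(<>q | s) is true at d.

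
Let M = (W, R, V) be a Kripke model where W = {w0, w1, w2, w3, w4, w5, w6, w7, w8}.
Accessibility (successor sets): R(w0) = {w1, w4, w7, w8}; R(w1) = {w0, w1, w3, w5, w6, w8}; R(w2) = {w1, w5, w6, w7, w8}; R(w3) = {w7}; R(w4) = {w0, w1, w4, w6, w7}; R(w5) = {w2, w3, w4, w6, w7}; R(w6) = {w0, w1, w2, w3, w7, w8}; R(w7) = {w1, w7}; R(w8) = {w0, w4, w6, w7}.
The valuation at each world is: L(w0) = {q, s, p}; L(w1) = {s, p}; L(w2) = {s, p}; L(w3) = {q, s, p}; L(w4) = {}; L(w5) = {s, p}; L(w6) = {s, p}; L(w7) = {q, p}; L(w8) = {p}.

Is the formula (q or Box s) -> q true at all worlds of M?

Let φ = (q or Box s) -> q. Evaluate φ at each world:
  w0 (successors {w1, w4, w7, w8}): φ is true.
  w1 (successors {w0, w1, w3, w5, w6, w8}): φ is true.
  w2 (successors {w1, w5, w6, w7, w8}): φ is true.
  w3 (successors {w7}): φ is true.
  w4 (successors {w0, w1, w4, w6, w7}): φ is true.
  w5 (successors {w2, w3, w4, w6, w7}): φ is true.
  w6 (successors {w0, w1, w2, w3, w7, w8}): φ is true.
  w7 (successors {w1, w7}): φ is true.
  w8 (successors {w0, w4, w6, w7}): φ is true.
For instance, at w5:
  At w5: q or Box s is false, q is false, so (q or Box s) -> q is true.
    At w5: q is false, Box s is false, so q or Box s is false.
      At w5: Box s requires s at every successor {w2, w3, w4, w6, w7}.
        s fails at w4, so Box s is false at w5.

Yes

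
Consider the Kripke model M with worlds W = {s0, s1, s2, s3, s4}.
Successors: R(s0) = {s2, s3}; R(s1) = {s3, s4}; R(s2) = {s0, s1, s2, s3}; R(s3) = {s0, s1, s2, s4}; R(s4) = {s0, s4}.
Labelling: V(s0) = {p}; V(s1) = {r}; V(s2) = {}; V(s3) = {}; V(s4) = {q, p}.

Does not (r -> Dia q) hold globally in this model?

No

Let φ = not (r -> Dia q). Evaluate φ at each world:
  s0 (successors {s2, s3}): φ is false.
  s1 (successors {s3, s4}): φ is false.
  s2 (successors {s0, s1, s2, s3}): φ is false.
  s3 (successors {s0, s1, s2, s4}): φ is false.
  s4 (successors {s0, s4}): φ is false.
Detail at s0 (counterexample):
  At s0: r -> Dia q is true, so not (r -> Dia q) is false.
    At s0: r is false, Dia q is false, so r -> Dia q is true.
      At s0: Dia q requires q at some successor in {s2, s3}.
        At s2: q is false.
        At s3: q is false.
      So Dia q is false at s0.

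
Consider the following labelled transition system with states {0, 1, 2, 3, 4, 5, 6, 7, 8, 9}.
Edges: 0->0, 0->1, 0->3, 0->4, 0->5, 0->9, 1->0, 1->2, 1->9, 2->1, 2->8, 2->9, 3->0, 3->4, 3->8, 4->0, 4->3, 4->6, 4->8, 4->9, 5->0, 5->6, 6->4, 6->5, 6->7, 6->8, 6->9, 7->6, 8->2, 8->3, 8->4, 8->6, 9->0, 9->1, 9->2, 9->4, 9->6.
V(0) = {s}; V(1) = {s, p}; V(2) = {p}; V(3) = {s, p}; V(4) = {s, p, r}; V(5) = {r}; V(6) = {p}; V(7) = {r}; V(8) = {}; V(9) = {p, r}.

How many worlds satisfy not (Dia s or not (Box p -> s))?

0

Let φ = not (Dia s or not (Box p -> s)). Evaluate φ at each world:
  0 (successors {0, 1, 3, 4, 5, 9}): φ is false.
  1 (successors {0, 2, 9}): φ is false.
  2 (successors {1, 8, 9}): φ is false.
  3 (successors {0, 4, 8}): φ is false.
  4 (successors {0, 3, 6, 8, 9}): φ is false.
  5 (successors {0, 6}): φ is false.
  6 (successors {4, 5, 7, 8, 9}): φ is false.
  7 (successors {6}): φ is false.
  8 (successors {2, 3, 4, 6}): φ is false.
  9 (successors {0, 1, 2, 4, 6}): φ is false.
For instance, at 5:
  At 5: Dia s or not (Box p -> s) is true, so not (Dia s or not (Box p -> s)) is false.
    At 5: Dia s is true, not (Box p -> s) is false, so Dia s or not (Box p -> s) is true.
      At 5: Dia s requires s at some successor in {0, 6}.
        s holds at 0, so Dia s is true at 5.
      At 5: Box p -> s is true, so not (Box p -> s) is false.
Satisfying worlds: none.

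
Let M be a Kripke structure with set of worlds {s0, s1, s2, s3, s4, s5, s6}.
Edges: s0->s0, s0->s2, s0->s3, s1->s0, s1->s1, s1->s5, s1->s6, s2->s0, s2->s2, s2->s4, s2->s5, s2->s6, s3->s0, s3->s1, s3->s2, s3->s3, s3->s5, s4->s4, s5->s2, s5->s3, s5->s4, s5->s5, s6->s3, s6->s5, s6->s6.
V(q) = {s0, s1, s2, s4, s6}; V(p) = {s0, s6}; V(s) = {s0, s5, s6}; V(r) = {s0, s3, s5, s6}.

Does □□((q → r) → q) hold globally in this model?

No

Recall that □ψ holds at a world iff ψ holds at every accessible world, and ◇ψ holds iff ψ holds at some accessible world.
Let φ = □□((q → r) → q). Evaluate φ at each world:
  s0 (successors {s0, s2, s3}): φ is false.
  s1 (successors {s0, s1, s5, s6}): φ is false.
  s2 (successors {s0, s2, s4, s5, s6}): φ is false.
  s3 (successors {s0, s1, s2, s3, s5}): φ is false.
  s4 (successors {s4}): φ is true.
  s5 (successors {s2, s3, s4, s5}): φ is false.
  s6 (successors {s3, s5, s6}): φ is false.
Detail at s0 (counterexample):
  At s0: □□((q → r) → q) requires □((q → r) → q) at every successor {s0, s2, s3}.
    □((q → r) → q) fails at s0, so □□((q → r) → q) is false at s0.
      At s0: □((q → r) → q) requires (q → r) → q at every successor {s0, s2, s3}.
        (q → r) → q fails at s3, so □((q → r) → q) is false at s0.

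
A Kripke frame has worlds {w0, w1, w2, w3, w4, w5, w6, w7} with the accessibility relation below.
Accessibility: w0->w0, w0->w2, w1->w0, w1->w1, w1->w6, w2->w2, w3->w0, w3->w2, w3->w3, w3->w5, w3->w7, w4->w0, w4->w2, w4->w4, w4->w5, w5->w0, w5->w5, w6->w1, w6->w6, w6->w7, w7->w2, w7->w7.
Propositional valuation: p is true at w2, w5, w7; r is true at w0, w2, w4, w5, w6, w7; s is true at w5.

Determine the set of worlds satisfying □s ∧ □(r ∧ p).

none

Let φ = □s ∧ □(r ∧ p). Evaluate φ at each world:
  w0 (successors {w0, w2}): φ is false.
  w1 (successors {w0, w1, w6}): φ is false.
  w2 (successors {w2}): φ is false.
  w3 (successors {w0, w2, w3, w5, w7}): φ is false.
  w4 (successors {w0, w2, w4, w5}): φ is false.
  w5 (successors {w0, w5}): φ is false.
  w6 (successors {w1, w6, w7}): φ is false.
  w7 (successors {w2, w7}): φ is false.
For instance, at w4:
  At w4: □s is false, □(r ∧ p) is false, so □s ∧ □(r ∧ p) is false.
    At w4: □s requires s at every successor {w0, w2, w4, w5}.
      s fails at w0, so □s is false at w4.
    At w4: □(r ∧ p) requires r ∧ p at every successor {w0, w2, w4, w5}.
      r ∧ p fails at w0, so □(r ∧ p) is false at w4.
Satisfying worlds: none.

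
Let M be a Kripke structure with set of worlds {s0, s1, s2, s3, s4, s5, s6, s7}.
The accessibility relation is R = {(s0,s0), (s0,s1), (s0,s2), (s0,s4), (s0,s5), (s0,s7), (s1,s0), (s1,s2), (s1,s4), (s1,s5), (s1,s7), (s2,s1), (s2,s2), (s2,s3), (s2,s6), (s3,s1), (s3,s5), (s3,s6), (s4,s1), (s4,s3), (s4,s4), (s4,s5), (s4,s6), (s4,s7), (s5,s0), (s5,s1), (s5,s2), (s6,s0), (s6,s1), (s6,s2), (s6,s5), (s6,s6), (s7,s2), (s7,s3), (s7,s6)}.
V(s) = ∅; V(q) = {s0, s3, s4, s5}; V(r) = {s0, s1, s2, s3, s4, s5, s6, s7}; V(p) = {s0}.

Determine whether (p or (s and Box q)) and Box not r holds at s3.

At s3: p or (s and Box q) is false, Box not r is false, so (p or (s and Box q)) and Box not r is false.
  At s3: p is false, s and Box q is false, so p or (s and Box q) is false.
    At s3: s is false, Box q is false, so s and Box q is false.
      At s3: Box q requires q at every successor {s1, s5, s6}.
        q fails at s1, so Box q is false at s3.
  At s3: Box not r requires not r at every successor {s1, s5, s6}.
    not r fails at s1, so Box not r is false at s3.

No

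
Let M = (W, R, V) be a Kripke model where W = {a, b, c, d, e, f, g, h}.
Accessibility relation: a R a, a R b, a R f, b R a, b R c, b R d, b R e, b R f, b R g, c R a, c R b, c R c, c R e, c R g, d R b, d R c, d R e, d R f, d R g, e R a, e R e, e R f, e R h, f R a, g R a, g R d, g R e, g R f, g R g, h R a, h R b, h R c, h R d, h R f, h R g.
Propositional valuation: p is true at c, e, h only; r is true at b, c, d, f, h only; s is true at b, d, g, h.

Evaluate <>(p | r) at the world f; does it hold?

At f: <>(p | r) requires p | r at some successor in {a}.
  At a: p | r is false.
So <>(p | r) is false at f.

No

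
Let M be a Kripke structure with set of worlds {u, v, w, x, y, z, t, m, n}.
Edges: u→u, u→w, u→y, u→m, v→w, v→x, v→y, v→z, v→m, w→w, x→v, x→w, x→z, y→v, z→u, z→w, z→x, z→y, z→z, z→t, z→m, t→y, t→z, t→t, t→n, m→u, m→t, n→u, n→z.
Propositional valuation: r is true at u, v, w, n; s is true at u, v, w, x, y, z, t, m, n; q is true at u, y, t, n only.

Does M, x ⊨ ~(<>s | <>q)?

No

At x: <>s | <>q is true, so ~(<>s | <>q) is false.
  At x: <>s is true, <>q is false, so <>s | <>q is true.
    At x: <>s requires s at some successor in {v, w, z}.
      s holds at v, so <>s is true at x.
    At x: <>q requires q at some successor in {v, w, z}.
      At v: q is false.
      At w: q is false.
      At z: q is false.
    So <>q is false at x.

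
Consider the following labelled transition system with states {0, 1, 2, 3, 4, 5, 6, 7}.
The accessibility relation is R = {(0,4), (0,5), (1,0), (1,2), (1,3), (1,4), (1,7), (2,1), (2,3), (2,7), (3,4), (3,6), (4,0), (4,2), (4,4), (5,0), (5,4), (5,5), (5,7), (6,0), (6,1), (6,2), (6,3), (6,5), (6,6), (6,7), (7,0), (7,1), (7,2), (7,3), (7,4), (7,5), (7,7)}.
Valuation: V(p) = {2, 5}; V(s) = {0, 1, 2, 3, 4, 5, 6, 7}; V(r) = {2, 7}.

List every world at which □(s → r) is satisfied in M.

Recall that □ψ holds at a world iff ψ holds at every accessible world, and ◇ψ holds iff ψ holds at some accessible world.
Let φ = □(s → r). Evaluate φ at each world:
  0 (successors {4, 5}): φ is false.
  1 (successors {0, 2, 3, 4, 7}): φ is false.
  2 (successors {1, 3, 7}): φ is false.
  3 (successors {4, 6}): φ is false.
  4 (successors {0, 2, 4}): φ is false.
  5 (successors {0, 4, 5, 7}): φ is false.
  6 (successors {0, 1, 2, 3, 5, 6, 7}): φ is false.
  7 (successors {0, 1, 2, 3, 4, 5, 7}): φ is false.
For instance, at 3:
  At 3: □(s → r) requires s → r at every successor {4, 6}.
    s → r fails at 4, so □(s → r) is false at 3.
Satisfying worlds: none.

none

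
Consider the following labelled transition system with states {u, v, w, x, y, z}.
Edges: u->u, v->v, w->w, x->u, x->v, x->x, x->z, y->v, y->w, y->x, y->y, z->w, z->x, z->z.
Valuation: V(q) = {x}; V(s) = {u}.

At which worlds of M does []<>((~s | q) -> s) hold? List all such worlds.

Recall that []ψ holds at a world iff ψ holds at every accessible world, and <>ψ holds iff ψ holds at some accessible world.
Let φ = []<>((~s | q) -> s). Evaluate φ at each world:
  u (successors {u}): φ is true.
  v (successors {v}): φ is false.
  w (successors {w}): φ is false.
  x (successors {u, v, x, z}): φ is false.
  y (successors {v, w, x, y}): φ is false.
  z (successors {w, x, z}): φ is false.
For instance, at y:
  At y: []<>((~s | q) -> s) requires <>((~s | q) -> s) at every successor {v, w, x, y}.
    <>((~s | q) -> s) fails at v, so []<>((~s | q) -> s) is false at y.
      At v: <>((~s | q) -> s) requires (~s | q) -> s at some successor in {v}.
        At v: (~s | q) -> s is false.
      So <>((~s | q) -> s) is false at v.
Satisfying worlds: {u}

u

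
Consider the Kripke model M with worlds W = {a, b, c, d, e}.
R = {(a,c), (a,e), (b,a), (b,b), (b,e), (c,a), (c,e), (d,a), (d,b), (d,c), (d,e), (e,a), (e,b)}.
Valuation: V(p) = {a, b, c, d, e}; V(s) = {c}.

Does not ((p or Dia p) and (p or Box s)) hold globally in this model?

Let φ = not ((p or Dia p) and (p or Box s)). Evaluate φ at each world:
  a (successors {c, e}): φ is false.
  b (successors {a, b, e}): φ is false.
  c (successors {a, e}): φ is false.
  d (successors {a, b, c, e}): φ is false.
  e (successors {a, b}): φ is false.
Detail at a (counterexample):
  At a: (p or Dia p) and (p or Box s) is true, so not ((p or Dia p) and (p or Box s)) is false.
    At a: p or Dia p is true, p or Box s is true, so (p or Dia p) and (p or Box s) is true.
      At a: p is true, Dia p is true, so p or Dia p is true.
      At a: p is true, Box s is false, so p or Box s is true.

No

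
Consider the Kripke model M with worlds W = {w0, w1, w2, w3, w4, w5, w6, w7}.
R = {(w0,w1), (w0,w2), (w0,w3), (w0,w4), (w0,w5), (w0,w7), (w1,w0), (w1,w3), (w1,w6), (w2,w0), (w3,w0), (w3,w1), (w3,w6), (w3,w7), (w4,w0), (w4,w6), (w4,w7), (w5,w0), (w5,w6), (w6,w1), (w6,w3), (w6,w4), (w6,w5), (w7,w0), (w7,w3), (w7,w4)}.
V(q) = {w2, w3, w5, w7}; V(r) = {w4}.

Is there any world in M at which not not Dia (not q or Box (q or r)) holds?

Recall that Box ψ holds at a world iff ψ holds at every accessible world, and Dia ψ holds iff ψ holds at some accessible world.
Let φ = not not Dia (not q or Box (q or r)). Evaluate φ at each world:
  w0 (successors {w1, w2, w3, w4, w5, w7}): φ is true.
  w1 (successors {w0, w3, w6}): φ is true.
  w2 (successors {w0}): φ is true.
  w3 (successors {w0, w1, w6, w7}): φ is true.
  w4 (successors {w0, w6, w7}): φ is true.
  w5 (successors {w0, w6}): φ is true.
  w6 (successors {w1, w3, w4, w5}): φ is true.
  w7 (successors {w0, w3, w4}): φ is true.
Detail at w0 (witness):
  At w0: not Dia (not q or Box (q or r)) is false, so not not Dia (not q or Box (q or r)) is true.
    At w0: Dia (not q or Box (q or r)) is true, so not Dia (not q or Box (q or r)) is false.
      At w0: Dia (not q or Box (q or r)) requires not q or Box (q or r) at some successor in {w1, w2, w3, w4, w5, w7}.
        not q or Box (q or r) holds at w1, so Dia (not q or Box (q or r)) is true at w0.

Yes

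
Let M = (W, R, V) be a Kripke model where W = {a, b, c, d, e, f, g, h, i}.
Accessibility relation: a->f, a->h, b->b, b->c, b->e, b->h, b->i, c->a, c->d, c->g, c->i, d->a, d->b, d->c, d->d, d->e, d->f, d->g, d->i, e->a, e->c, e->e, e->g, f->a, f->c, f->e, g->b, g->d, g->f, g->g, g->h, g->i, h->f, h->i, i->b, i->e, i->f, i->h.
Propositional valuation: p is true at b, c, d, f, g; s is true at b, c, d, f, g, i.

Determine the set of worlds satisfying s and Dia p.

Recall that Dia ψ holds at a world iff ψ holds at some accessible world.
Let φ = s and Dia p. Evaluate φ at each world:
  a (successors {f, h}): φ is false.
  b (successors {b, c, e, h, i}): φ is true.
  c (successors {a, d, g, i}): φ is true.
  d (successors {a, b, c, d, e, f, g, i}): φ is true.
  e (successors {a, c, e, g}): φ is false.
  f (successors {a, c, e}): φ is true.
  g (successors {b, d, f, g, h, i}): φ is true.
  h (successors {f, i}): φ is false.
  i (successors {b, e, f, h}): φ is true.
For instance, at f:
  At f: s is true, Dia p is true, so s and Dia p is true.
    At f: Dia p requires p at some successor in {a, c, e}.
      p holds at c, so Dia p is true at f.
Satisfying worlds: {b, c, d, f, g, i}

b, c, d, f, g, i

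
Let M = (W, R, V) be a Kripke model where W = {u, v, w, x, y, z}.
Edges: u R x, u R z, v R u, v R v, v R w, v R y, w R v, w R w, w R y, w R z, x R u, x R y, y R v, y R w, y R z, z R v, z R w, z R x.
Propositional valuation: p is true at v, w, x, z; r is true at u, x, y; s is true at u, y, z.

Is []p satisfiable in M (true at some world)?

Yes

Recall that []ψ holds at a world iff ψ holds at every accessible world, and <>ψ holds iff ψ holds at some accessible world.
Let φ = []p. Evaluate φ at each world:
  u (successors {x, z}): φ is true.
  v (successors {u, v, w, y}): φ is false.
  w (successors {v, w, y, z}): φ is false.
  x (successors {u, y}): φ is false.
  y (successors {v, w, z}): φ is true.
  z (successors {v, w, x}): φ is true.
Detail at u (witness):
  At u: []p requires p at every successor {x, z}.
    At x: p is true.
    At z: p is true.
  So []p is true at u.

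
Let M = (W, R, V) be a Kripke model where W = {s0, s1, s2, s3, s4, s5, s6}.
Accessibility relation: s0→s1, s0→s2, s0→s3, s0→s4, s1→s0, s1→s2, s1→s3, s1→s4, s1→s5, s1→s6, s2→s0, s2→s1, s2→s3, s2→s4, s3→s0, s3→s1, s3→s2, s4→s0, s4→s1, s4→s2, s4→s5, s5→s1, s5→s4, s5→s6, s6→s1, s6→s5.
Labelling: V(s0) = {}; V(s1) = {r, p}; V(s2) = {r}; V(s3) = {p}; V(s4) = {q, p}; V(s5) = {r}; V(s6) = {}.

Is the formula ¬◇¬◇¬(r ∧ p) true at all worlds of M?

Let φ = ¬◇¬◇¬(r ∧ p). Evaluate φ at each world:
  s0 (successors {s1, s2, s3, s4}): φ is true.
  s1 (successors {s0, s2, s3, s4, s5, s6}): φ is true.
  s2 (successors {s0, s1, s3, s4}): φ is true.
  s3 (successors {s0, s1, s2}): φ is true.
  s4 (successors {s0, s1, s2, s5}): φ is true.
  s5 (successors {s1, s4, s6}): φ is true.
  s6 (successors {s1, s5}): φ is true.
For instance, at s5:
  At s5: ◇¬◇¬(r ∧ p) is false, so ¬◇¬◇¬(r ∧ p) is true.
    At s5: ◇¬◇¬(r ∧ p) requires ¬◇¬(r ∧ p) at some successor in {s1, s4, s6}.
      At s1: ¬◇¬(r ∧ p) is false.
      At s4: ¬◇¬(r ∧ p) is false.
      At s6: ¬◇¬(r ∧ p) is false.
    So ◇¬◇¬(r ∧ p) is false at s5.

Yes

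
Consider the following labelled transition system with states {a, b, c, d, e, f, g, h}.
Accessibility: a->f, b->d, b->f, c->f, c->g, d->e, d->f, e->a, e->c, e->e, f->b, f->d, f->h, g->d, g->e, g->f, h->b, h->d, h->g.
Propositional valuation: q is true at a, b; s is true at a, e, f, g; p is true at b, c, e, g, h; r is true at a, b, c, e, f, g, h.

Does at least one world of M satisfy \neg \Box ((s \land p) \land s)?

Let φ = \neg \Box ((s \land p) \land s). Evaluate φ at each world:
  a (successors {f}): φ is true.
  b (successors {d, f}): φ is true.
  c (successors {f, g}): φ is true.
  d (successors {e, f}): φ is true.
  e (successors {a, c, e}): φ is true.
  f (successors {b, d, h}): φ is true.
  g (successors {d, e, f}): φ is true.
  h (successors {b, d, g}): φ is true.
Detail at a (witness):
  At a: \Box ((s \land p) \land s) is false, so \neg \Box ((s \land p) \land s) is true.
    At a: \Box ((s \land p) \land s) requires (s \land p) \land s at every successor {f}.
      (s \land p) \land s fails at f, so \Box ((s \land p) \land s) is false at a.

Yes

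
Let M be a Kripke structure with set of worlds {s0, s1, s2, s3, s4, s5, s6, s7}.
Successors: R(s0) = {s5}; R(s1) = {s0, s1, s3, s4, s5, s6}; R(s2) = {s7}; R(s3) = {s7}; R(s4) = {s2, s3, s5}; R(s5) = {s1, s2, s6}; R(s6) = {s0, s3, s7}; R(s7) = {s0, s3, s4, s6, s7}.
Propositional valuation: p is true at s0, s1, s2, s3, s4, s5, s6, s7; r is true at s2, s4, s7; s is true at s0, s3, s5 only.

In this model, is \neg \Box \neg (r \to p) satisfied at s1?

At s1: \Box \neg (r \to p) is false, so \neg \Box \neg (r \to p) is true.
  At s1: \Box \neg (r \to p) requires \neg (r \to p) at every successor {s0, s1, s3, s4, s5, s6}.
    \neg (r \to p) fails at s0, so \Box \neg (r \to p) is false at s1.

Yes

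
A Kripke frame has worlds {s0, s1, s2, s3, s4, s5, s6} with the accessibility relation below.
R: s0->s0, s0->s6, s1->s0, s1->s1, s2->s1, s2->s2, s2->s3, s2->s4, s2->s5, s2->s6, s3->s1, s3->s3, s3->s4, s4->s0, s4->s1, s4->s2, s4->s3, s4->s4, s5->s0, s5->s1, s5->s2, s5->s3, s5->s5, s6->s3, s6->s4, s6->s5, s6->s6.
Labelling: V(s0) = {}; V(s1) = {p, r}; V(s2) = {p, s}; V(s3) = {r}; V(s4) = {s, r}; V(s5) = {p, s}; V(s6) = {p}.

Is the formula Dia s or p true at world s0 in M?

No

Recall that Dia ψ holds at a world iff ψ holds at some accessible world.
At s0: Dia s is false, p is false, so Dia s or p is false.
  At s0: Dia s requires s at some successor in {s0, s6}.
    At s0: s is false.
    At s6: s is false.
  So Dia s is false at s0.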